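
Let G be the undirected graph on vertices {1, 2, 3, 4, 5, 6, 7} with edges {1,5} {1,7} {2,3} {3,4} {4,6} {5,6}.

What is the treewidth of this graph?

A width-1 tree decomposition is:
Bags: B1 = {1, 7}  B2 = {1, 5}  B3 = {5, 6}  B4 = {4, 6}  B5 = {3, 4}  B6 = {2, 3}
Tree: B1–B2, B2–B3, B3–B4, B4–B5, B5–B6
The largest bag has 2 vertices, giving width 1; this decomposition certifies tw(G) ≤ 1. Any graph with an edge has treewidth ≥ 1, and G has the edge 7–1. Therefore the treewidth is 1.

1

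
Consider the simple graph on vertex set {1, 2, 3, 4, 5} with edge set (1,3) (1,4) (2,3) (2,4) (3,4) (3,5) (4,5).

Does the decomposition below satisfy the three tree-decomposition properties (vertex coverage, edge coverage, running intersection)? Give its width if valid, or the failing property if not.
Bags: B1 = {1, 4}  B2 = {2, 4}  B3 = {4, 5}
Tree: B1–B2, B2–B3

A tree decomposition must satisfy three properties: every vertex lies in some bag; for every edge, both endpoints lie together in some bag; and for every vertex, the bags containing it form a connected subtree. Here vertex 3 appears in no bag, so the decomposition is invalid.

No — vertex 3 appears in no bag.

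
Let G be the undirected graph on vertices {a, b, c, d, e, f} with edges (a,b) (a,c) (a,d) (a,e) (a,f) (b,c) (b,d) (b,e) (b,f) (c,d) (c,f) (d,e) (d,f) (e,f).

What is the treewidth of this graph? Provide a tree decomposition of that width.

Treewidth 4.
One such decomposition:
Bags: B1 = {a, b, c, d, f}  B2 = {a, b, d, e, f}
Tree: B1–B2

Each bag holds 5 vertices, so the decomposition has width 4, which upper-bounds the treewidth. Conversely, {a, b, d, e, f} is a clique of size 5, and the vertices of any clique must share a bag in every tree decomposition; so some bag has ≥ 5 vertices and tw(G) ≥ 4. Therefore the treewidth is 4.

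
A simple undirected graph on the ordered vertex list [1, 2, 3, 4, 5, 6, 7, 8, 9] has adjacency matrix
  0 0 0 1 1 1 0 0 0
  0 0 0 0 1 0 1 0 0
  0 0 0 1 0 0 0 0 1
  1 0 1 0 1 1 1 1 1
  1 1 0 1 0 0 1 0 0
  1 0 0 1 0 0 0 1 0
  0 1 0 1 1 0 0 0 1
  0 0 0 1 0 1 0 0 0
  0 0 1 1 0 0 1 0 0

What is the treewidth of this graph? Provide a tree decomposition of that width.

Treewidth 2.
One optimal decomposition is:
Bags: B1 = {4, 5, 7}  B2 = {4, 7, 9}  B3 = {2, 5, 7}  B4 = {3, 4, 9}  B5 = {1, 4, 5}  B6 = {1, 4, 6}  B7 = {4, 6, 8}
Tree: B1–B2, B1–B3, B2–B4, B1–B5, B5–B6, B6–B7

Each bag holds 3 vertices, so the decomposition has width 2, which upper-bounds the treewidth. On the other hand G contains the 3-clique {2, 5, 7}. A clique must lie in a single bag of any decomposition, so no decomposition can have width below 2. The upper and lower bounds meet at 2, so that is the treewidth.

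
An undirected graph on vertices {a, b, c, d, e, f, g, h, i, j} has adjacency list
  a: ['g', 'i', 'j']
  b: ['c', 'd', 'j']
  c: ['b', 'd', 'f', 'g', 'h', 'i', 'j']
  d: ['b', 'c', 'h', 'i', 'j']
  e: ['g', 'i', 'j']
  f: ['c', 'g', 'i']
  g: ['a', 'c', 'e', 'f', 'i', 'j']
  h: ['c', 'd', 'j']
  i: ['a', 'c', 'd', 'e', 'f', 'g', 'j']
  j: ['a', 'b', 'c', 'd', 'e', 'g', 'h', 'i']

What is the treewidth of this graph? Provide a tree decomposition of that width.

Each bag holds 4 vertices, so the decomposition has width 3, which upper-bounds the treewidth. For the lower bound, the 4 vertices {c, d, h, j} are pairwise adjacent, and any tree decomposition puts a clique entirely inside one bag — forcing width ≥ 3. The upper and lower bounds meet at 3, so that is the treewidth.

Treewidth 3.
One such decomposition:
Bags: B1 = {c, f, g, i}  B2 = {c, g, i, j}  B3 = {a, g, i, j}  B4 = {c, d, i, j}  B5 = {b, c, d, j}  B6 = {c, d, h, j}  B7 = {e, g, i, j}
Tree: B1–B2, B2–B3, B2–B4, B4–B5, B4–B6, B2–B7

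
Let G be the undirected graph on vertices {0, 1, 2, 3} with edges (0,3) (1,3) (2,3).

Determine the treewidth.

A width-1 tree decomposition is:
Bags: B1 = {0, 3}  B2 = {2, 3}  B3 = {1, 3}
Tree: B1–B2, B1–B3
Every bag has size at most 2, so the width is 2 − 1 = 1 and tw(G) ≤ 1. Since G has at least one edge (e.g. 3–0), it is not an edgeless graph, so tw(G) ≥ 1. Hence tw(G) = 1 exactly.

1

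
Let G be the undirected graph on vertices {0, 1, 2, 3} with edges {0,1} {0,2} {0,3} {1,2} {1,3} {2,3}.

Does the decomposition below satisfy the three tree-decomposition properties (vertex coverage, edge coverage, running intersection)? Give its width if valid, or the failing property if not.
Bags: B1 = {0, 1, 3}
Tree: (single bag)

No — vertex 2 appears in no bag.

A tree decomposition must satisfy three properties: every vertex lies in some bag; for every edge, both endpoints lie together in some bag; and for every vertex, the bags containing it form a connected subtree. Here vertex 2 appears in no bag, so the decomposition is invalid.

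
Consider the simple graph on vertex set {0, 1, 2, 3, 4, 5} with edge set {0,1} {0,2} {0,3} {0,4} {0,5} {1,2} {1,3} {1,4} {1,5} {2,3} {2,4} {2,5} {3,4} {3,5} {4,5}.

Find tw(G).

A width-5 tree decomposition is:
Bags: B1 = {0, 1, 2, 3, 4, 5}
Tree: (single bag)
A single bag containing all 6 vertices is trivially a valid decomposition of width 5. Conversely, {0, 1, 2, 3, 4, 5} is a clique of size 6, and the vertices of any clique must share a bag in every tree decomposition; so some bag has ≥ 6 vertices and tw(G) ≥ 5. Therefore the treewidth is 5.

5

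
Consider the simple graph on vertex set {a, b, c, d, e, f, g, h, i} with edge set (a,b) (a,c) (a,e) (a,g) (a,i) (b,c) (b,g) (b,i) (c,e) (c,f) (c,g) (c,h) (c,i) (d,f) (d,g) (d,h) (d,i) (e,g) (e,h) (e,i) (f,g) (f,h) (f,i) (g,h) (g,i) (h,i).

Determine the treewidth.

A width-4 tree decomposition is:
Bags: B1 = {c, e, g, h, i}  B2 = {a, c, e, g, i}  B3 = {a, b, c, g, i}  B4 = {c, f, g, h, i}  B5 = {d, f, g, h, i}
Tree: B1–B2, B2–B3, B1–B4, B4–B5
The largest bag has 5 vertices, giving width 4; this decomposition certifies tw(G) ≤ 4. For the lower bound, the 5 vertices {d, f, g, h, i} are pairwise adjacent, and any tree decomposition puts a clique entirely inside one bag — forcing width ≥ 4. Hence tw(G) = 4 exactly.

4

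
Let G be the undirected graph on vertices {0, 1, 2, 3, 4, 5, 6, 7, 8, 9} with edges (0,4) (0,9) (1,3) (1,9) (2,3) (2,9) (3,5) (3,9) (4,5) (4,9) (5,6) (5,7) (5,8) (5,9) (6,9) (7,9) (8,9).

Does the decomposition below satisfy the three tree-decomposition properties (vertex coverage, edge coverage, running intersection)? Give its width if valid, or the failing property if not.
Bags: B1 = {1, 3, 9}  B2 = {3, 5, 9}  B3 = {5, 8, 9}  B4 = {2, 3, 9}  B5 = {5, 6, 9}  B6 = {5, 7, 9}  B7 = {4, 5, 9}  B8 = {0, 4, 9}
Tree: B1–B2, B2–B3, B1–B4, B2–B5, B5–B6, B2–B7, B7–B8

Yes; width 2.

Checking the three conditions: (i) the bags cover all of {0, 1, 2, 3, 4, 5, 6, 7, 8, 9}; (ii) for each edge, some bag contains both endpoints; (iii) the bags containing any fixed vertex form a subtree. All hold, so the decomposition is valid with width 3 − 1 = 2.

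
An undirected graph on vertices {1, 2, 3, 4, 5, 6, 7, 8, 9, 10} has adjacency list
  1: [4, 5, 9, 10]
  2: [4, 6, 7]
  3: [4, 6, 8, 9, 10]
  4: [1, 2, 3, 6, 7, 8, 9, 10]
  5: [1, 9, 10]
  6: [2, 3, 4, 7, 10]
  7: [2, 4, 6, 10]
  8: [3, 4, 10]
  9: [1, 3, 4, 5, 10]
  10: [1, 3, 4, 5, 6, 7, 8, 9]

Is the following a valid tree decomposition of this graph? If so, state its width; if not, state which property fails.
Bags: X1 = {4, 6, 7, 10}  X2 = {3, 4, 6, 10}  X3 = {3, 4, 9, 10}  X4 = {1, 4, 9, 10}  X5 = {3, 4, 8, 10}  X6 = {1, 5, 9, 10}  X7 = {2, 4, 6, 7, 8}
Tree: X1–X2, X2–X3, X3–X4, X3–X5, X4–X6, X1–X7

No — bags containing vertex 8 are not connected in the tree.

A tree decomposition must satisfy three properties: every vertex lies in some bag; for every edge, both endpoints lie together in some bag; and for every vertex, the bags containing it form a connected subtree. Here bags containing vertex 8 are not connected in the tree, so the decomposition is invalid.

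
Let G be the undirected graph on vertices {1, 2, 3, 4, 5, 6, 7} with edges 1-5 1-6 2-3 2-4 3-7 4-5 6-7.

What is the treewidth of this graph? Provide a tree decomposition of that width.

Every bag has size at most 3, so the width is 3 − 1 = 2 and tw(G) ≤ 2. For the lower bound, G contains the cycle 3–7–6–1–5–4–2–3, so G is not a forest; only forests have treewidth ≤ 1, hence tw(G) ≥ 2. Therefore the treewidth is 2.

Treewidth 2.
One optimal decomposition is:
Bags: B1 = {3, 6, 7}  B2 = {1, 3, 6}  B3 = {1, 3, 5}  B4 = {3, 4, 5}  B5 = {2, 3, 4}
Tree: B1–B2, B2–B3, B3–B4, B4–B5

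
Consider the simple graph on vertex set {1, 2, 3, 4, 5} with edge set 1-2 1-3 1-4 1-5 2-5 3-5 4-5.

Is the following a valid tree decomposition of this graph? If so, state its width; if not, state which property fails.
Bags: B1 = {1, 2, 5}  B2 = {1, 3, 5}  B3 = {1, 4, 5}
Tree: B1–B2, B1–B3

Checking the three conditions: (i) the bags cover all of {1, 2, 3, 4, 5}; (ii) for each edge, some bag contains both endpoints; (iii) the bags containing any fixed vertex form a subtree. All hold, so the decomposition is valid with width 3 − 1 = 2.

Yes; width 2.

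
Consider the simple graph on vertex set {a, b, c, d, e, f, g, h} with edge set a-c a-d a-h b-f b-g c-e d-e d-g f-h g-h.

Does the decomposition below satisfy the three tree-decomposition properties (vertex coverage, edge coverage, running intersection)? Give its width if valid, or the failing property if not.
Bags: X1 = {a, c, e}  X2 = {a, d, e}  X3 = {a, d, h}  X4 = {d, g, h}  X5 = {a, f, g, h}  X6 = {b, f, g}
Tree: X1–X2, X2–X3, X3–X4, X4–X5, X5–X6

No — bags containing vertex a are not connected in the tree.

A tree decomposition must satisfy three properties: every vertex lies in some bag; for every edge, both endpoints lie together in some bag; and for every vertex, the bags containing it form a connected subtree. Here bags containing vertex a are not connected in the tree, so the decomposition is invalid.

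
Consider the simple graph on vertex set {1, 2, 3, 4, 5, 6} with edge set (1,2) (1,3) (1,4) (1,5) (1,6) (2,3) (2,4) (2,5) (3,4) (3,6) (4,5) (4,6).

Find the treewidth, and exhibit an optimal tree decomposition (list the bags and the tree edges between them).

Treewidth 3.
Bags: B1 = {1, 2, 3, 4}  B2 = {1, 2, 4, 5}  B3 = {1, 3, 4, 6}
Tree: B1–B2, B1–B3

Every bag has size at most 4, so the width is 4 − 1 = 3 and tw(G) ≤ 3. Conversely, {1, 2, 3, 4} is a clique of size 4, and the vertices of any clique must share a bag in every tree decomposition; so some bag has ≥ 4 vertices and tw(G) ≥ 3. Combining the bounds, tw(G) = 3.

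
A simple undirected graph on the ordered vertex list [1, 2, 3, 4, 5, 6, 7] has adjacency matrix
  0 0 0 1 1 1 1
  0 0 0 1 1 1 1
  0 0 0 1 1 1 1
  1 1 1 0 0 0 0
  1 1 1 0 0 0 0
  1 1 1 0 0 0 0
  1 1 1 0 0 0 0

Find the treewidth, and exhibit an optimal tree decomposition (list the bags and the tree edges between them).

Every bag has size at most 4, so the width is 4 − 1 = 3 and tw(G) ≤ 3. For the lower bound: the 4 vertex sets {3,4}, {2,7}, {1}, {5} are disjoint, each induces a connected subgraph, and every pair is joined by at least one edge of G. Contracting each set to a single vertex therefore yields K_{4} as a minor, and since treewidth is minor-monotone, tw(G) ≥ tw(K_{4}) = 3. The upper and lower bounds meet at 3, so that is the treewidth.

Treewidth 3.
One optimal decomposition is:
Bags: B1 = {1, 2, 3, 4}  B2 = {1, 2, 3, 7}  B3 = {1, 2, 3, 5}  B4 = {1, 2, 3, 6}
Tree: B1–B2, B2–B3, B3–B4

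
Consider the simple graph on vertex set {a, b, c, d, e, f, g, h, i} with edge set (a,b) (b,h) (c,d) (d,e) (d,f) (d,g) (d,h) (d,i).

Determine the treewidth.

A width-1 tree decomposition is:
Bags: B1 = {d, e}  B2 = {c, d}  B3 = {d, g}  B4 = {d, h}  B5 = {d, i}  B6 = {b, h}  B7 = {d, f}  B8 = {a, b}
Tree: B1–B2, B2–B3, B2–B4, B2–B5, B4–B6, B1–B7, B6–B8
The largest bag has 2 vertices, giving width 1; this decomposition certifies tw(G) ≤ 1. Since G has at least one edge (e.g. d–e), it is not an edgeless graph, so tw(G) ≥ 1. Therefore the treewidth is 1.

1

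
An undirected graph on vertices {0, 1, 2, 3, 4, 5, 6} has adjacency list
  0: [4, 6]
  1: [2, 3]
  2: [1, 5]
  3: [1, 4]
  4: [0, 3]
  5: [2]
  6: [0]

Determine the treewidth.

1

A width-1 tree decomposition is:
Bags: B1 = {0, 6}  B2 = {0, 4}  B3 = {3, 4}  B4 = {1, 3}  B5 = {1, 2}  B6 = {2, 5}
Tree: B1–B2, B2–B3, B3–B4, B4–B5, B5–B6
Each bag holds 2 vertices, so the decomposition has width 1, which upper-bounds the treewidth. Since G has at least one edge (e.g. 6–0), it is not an edgeless graph, so tw(G) ≥ 1. The upper and lower bounds meet at 1, so that is the treewidth.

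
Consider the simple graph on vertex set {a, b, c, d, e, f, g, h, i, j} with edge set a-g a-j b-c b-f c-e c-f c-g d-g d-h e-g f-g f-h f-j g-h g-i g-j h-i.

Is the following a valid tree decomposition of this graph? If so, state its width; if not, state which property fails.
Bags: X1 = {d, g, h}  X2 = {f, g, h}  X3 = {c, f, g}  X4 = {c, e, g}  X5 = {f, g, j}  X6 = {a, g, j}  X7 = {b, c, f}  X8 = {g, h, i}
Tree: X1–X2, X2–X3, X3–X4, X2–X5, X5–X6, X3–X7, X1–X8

Yes; width 2.

Vertex coverage: the bags together contain {a, b, c, d, e, f, g, h, i, j}, the full vertex set. Edge coverage: each edge of G has both endpoints in at least one bag. Running intersection: for every vertex, the bags containing it form a connected subtree. All three properties hold, so this is a valid tree decomposition of width max|bag| − 1 = 2, and hence tw(G) ≤ 2.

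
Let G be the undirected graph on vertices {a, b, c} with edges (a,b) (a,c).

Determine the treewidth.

A width-1 tree decomposition is:
Bags: B1 = {a, c}  B2 = {a, b}
Tree: B1–B2
Every bag has size at most 2, so the width is 2 − 1 = 1 and tw(G) ≤ 1. Any graph with an edge has treewidth ≥ 1, and G has the edge c–a. Hence tw(G) = 1 exactly.

1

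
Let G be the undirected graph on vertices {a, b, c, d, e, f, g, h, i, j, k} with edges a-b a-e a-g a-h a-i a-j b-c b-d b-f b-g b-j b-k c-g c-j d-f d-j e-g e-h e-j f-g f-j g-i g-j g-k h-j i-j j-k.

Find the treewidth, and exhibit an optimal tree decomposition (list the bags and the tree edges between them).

The largest bag has 4 vertices, giving width 3; this decomposition certifies tw(G) ≤ 3. For the lower bound, the 4 vertices {b, d, f, j} are pairwise adjacent, and any tree decomposition puts a clique entirely inside one bag — forcing width ≥ 3. Therefore the treewidth is 3.

Treewidth 3.
One such decomposition:
Bags: B1 = {a, b, g, j}  B2 = {b, c, g, j}  B3 = {a, e, g, j}  B4 = {b, f, g, j}  B5 = {a, g, i, j}  B6 = {b, d, f, j}  B7 = {b, g, j, k}  B8 = {a, e, h, j}
Tree: B1–B2, B1–B3, B2–B4, B3–B5, B4–B6, B4–B7, B3–B8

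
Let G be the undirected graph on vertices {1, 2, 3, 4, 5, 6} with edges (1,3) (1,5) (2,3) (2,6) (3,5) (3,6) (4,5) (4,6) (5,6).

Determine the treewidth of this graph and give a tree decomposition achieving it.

Treewidth 2.
One optimal decomposition is:
Bags: B1 = {3, 5, 6}  B2 = {1, 3, 5}  B3 = {2, 3, 6}  B4 = {4, 5, 6}
Tree: B1–B2, B1–B3, B1–B4

The largest bag has 3 vertices, giving width 2; this decomposition certifies tw(G) ≤ 2. Conversely, {2, 3, 6} is a clique of size 3, and the vertices of any clique must share a bag in every tree decomposition; so some bag has ≥ 3 vertices and tw(G) ≥ 2. Combining the bounds, tw(G) = 2.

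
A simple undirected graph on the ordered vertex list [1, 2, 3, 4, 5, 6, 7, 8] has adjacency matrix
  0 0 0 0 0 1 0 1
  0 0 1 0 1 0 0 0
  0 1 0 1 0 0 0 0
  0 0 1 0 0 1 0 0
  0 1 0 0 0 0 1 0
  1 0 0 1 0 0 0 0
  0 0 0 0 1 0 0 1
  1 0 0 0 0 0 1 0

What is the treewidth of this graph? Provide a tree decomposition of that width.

Treewidth 2.
One such decomposition:
Bags: B1 = {3, 4, 6}  B2 = {2, 3, 6}  B3 = {2, 5, 6}  B4 = {5, 6, 7}  B5 = {6, 7, 8}  B6 = {1, 6, 8}
Tree: B1–B2, B2–B3, B3–B4, B4–B5, B5–B6

Each bag holds 3 vertices, so the decomposition has width 2, which upper-bounds the treewidth. The edges 6–4–3–2–5–7–8–1–6 form a cycle, so G is not a tree and its treewidth is at least 2. The upper and lower bounds meet at 2, so that is the treewidth.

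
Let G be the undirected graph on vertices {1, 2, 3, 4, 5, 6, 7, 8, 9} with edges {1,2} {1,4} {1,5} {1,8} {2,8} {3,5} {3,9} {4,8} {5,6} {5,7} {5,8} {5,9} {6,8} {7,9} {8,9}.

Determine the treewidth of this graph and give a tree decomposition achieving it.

Treewidth 2.
One such decomposition:
Bags: B1 = {5, 7, 9}  B2 = {5, 8, 9}  B3 = {1, 5, 8}  B4 = {3, 5, 9}  B5 = {1, 2, 8}  B6 = {1, 4, 8}  B7 = {5, 6, 8}
Tree: B1–B2, B2–B3, B2–B4, B3–B5, B3–B6, B3–B7

Each bag holds 3 vertices, so the decomposition has width 2, which upper-bounds the treewidth. Conversely, {1, 2, 8} is a clique of size 3, and the vertices of any clique must share a bag in every tree decomposition; so some bag has ≥ 3 vertices and tw(G) ≥ 2. Combining the bounds, tw(G) = 2.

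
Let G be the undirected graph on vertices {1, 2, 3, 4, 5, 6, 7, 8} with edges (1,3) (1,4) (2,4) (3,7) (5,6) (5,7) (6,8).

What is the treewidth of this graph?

1

A width-1 tree decomposition is:
Bags: B1 = {2, 4}  B2 = {1, 4}  B3 = {1, 3}  B4 = {3, 7}  B5 = {5, 7}  B6 = {5, 6}  B7 = {6, 8}
Tree: B1–B2, B2–B3, B3–B4, B4–B5, B5–B6, B6–B7
Each bag holds 2 vertices, so the decomposition has width 1, which upper-bounds the treewidth. Any graph with an edge has treewidth ≥ 1, and G has the edge 2–4. The upper and lower bounds meet at 1, so that is the treewidth.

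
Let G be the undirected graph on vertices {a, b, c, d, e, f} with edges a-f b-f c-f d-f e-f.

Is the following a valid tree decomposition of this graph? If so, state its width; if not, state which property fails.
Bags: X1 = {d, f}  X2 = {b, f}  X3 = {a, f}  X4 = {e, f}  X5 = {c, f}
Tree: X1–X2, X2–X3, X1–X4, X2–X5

Every vertex of G appears in some bag (union = {a, b, c, d, e, f}); every edge is covered by a bag; and for each vertex v the set of bags containing v is connected in the bag tree. The decomposition is therefore valid. The largest bag has 2 vertices, so the width is 1.

Yes; width 1.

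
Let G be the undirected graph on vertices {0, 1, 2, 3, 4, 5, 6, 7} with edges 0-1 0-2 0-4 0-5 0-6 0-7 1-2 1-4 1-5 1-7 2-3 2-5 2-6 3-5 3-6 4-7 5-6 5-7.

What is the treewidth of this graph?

A width-3 tree decomposition is:
Bags: B1 = {0, 1, 2, 5}  B2 = {0, 2, 5, 6}  B3 = {2, 3, 5, 6}  B4 = {0, 1, 5, 7}  B5 = {0, 1, 4, 7}
Tree: B1–B2, B2–B3, B1–B4, B4–B5
The largest bag has 4 vertices, giving width 3; this decomposition certifies tw(G) ≤ 3. Conversely, {0, 1, 4, 7} is a clique of size 4, and the vertices of any clique must share a bag in every tree decomposition; so some bag has ≥ 4 vertices and tw(G) ≥ 3. Combining the bounds, tw(G) = 3.

3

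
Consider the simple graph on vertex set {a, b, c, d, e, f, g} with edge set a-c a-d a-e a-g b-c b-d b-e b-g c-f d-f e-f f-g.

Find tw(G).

A width-3 tree decomposition is:
Bags: B1 = {a, b, d, f}  B2 = {a, b, e, f}  B3 = {a, b, f, g}  B4 = {a, b, c, f}
Tree: B1–B2, B2–B3, B3–B4
Each bag holds 4 vertices, so the decomposition has width 3, which upper-bounds the treewidth. For the lower bound: the 4 vertex sets {d,f}, {b,e}, {a}, {g} are disjoint, each induces a connected subgraph, and every pair is joined by at least one edge of G. Contracting each set to a single vertex therefore yields K_{4} as a minor, and since treewidth is minor-monotone, tw(G) ≥ tw(K_{4}) = 3. The upper and lower bounds meet at 3, so that is the treewidth.

3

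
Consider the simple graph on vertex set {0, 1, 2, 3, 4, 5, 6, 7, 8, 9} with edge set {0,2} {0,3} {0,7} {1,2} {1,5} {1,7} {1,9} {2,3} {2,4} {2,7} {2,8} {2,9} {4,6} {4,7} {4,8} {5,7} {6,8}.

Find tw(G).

A width-2 tree decomposition is:
Bags: B1 = {2, 4, 8}  B2 = {2, 4, 7}  B3 = {0, 2, 7}  B4 = {1, 2, 7}  B5 = {4, 6, 8}  B6 = {1, 2, 9}  B7 = {0, 2, 3}  B8 = {1, 5, 7}
Tree: B1–B2, B2–B3, B3–B4, B1–B5, B4–B6, B3–B7, B4–B8
Each bag holds 3 vertices, so the decomposition has width 2, which upper-bounds the treewidth. Conversely, {2, 4, 8} is a clique of size 3, and the vertices of any clique must share a bag in every tree decomposition; so some bag has ≥ 3 vertices and tw(G) ≥ 2. Therefore the treewidth is 2.

2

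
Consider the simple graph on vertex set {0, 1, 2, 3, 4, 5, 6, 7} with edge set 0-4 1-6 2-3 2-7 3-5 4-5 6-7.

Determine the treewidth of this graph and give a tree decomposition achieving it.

Every bag has size at most 2, so the width is 2 − 1 = 1 and tw(G) ≤ 1. Any graph with an edge has treewidth ≥ 1, and G has the edge 1–6. Hence tw(G) = 1 exactly.

Treewidth 1.
One optimal decomposition is:
Bags: B1 = {1, 6}  B2 = {6, 7}  B3 = {2, 7}  B4 = {2, 3}  B5 = {3, 5}  B6 = {4, 5}  B7 = {0, 4}
Tree: B1–B2, B2–B3, B3–B4, B4–B5, B5–B6, B6–B7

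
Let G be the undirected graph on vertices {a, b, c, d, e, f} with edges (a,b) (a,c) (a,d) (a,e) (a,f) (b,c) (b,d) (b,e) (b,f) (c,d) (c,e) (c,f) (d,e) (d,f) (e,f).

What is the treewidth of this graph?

A width-5 tree decomposition is:
Bags: B1 = {a, b, c, d, e, f}
Tree: (single bag)
A single bag containing all 6 vertices is trivially a valid decomposition of width 5. Conversely, {a, b, c, d, e, f} is a clique of size 6, and the vertices of any clique must share a bag in every tree decomposition; so some bag has ≥ 6 vertices and tw(G) ≥ 5. Therefore the treewidth is 5.

5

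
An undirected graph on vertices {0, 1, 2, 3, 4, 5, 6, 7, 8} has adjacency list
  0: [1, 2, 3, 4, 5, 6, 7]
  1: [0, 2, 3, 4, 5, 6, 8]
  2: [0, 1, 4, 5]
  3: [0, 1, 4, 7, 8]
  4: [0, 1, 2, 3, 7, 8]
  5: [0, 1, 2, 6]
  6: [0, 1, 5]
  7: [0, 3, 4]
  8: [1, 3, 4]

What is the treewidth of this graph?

3

A width-3 tree decomposition is:
Bags: B1 = {0, 1, 3, 4}  B2 = {0, 1, 2, 4}  B3 = {0, 1, 2, 5}  B4 = {0, 1, 5, 6}  B5 = {1, 3, 4, 8}  B6 = {0, 3, 4, 7}
Tree: B1–B2, B2–B3, B3–B4, B1–B5, B1–B6
Each bag holds 4 vertices, so the decomposition has width 3, which upper-bounds the treewidth. Conversely, {0, 1, 2, 4} is a clique of size 4, and the vertices of any clique must share a bag in every tree decomposition; so some bag has ≥ 4 vertices and tw(G) ≥ 3. Combining the bounds, tw(G) = 3.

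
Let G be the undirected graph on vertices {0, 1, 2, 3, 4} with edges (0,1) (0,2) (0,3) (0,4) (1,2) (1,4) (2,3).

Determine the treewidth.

A width-2 tree decomposition is:
Bags: B1 = {0, 1, 4}  B2 = {0, 1, 2}  B3 = {0, 2, 3}
Tree: B1–B2, B2–B3
Each bag holds 3 vertices, so the decomposition has width 2, which upper-bounds the treewidth. For the lower bound, the 3 vertices {0, 1, 2} are pairwise adjacent, and any tree decomposition puts a clique entirely inside one bag — forcing width ≥ 2. Hence tw(G) = 2 exactly.

2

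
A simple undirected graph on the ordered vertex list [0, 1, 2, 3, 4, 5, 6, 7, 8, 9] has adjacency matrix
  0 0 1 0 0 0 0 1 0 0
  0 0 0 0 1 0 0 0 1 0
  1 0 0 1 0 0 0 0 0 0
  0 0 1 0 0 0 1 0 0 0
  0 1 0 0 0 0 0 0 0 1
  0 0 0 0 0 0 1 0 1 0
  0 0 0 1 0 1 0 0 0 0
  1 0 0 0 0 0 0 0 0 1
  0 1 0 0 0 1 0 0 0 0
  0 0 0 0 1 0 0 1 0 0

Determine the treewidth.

2

A width-2 tree decomposition is:
Bags: B1 = {0, 2, 3}  B2 = {0, 3, 7}  B3 = {3, 7, 9}  B4 = {3, 4, 9}  B5 = {1, 3, 4}  B6 = {1, 3, 8}  B7 = {3, 5, 8}  B8 = {3, 5, 6}
Tree: B1–B2, B2–B3, B3–B4, B4–B5, B5–B6, B6–B7, B7–B8
The largest bag has 3 vertices, giving width 2; this decomposition certifies tw(G) ≤ 2. For the lower bound, G contains the cycle 3–2–0–7–9–4–1–8–5–6–3, so G is not a forest; only forests have treewidth ≤ 1, hence tw(G) ≥ 2. Therefore the treewidth is 2.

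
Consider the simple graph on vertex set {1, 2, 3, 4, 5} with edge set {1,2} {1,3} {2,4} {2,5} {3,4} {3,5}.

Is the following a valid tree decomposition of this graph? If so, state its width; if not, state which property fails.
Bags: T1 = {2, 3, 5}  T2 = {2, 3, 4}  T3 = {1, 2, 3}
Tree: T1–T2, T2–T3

Yes; width 2.

Checking the three conditions: (i) the bags cover all of {1, 2, 3, 4, 5}; (ii) for each edge, some bag contains both endpoints; (iii) the bags containing any fixed vertex form a subtree. All hold, so the decomposition is valid with width 3 − 1 = 2.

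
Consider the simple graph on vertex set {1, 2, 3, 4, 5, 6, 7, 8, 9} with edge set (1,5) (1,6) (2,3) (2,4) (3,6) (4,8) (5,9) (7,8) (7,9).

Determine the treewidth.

2

A width-2 tree decomposition is:
Bags: B1 = {4, 7, 8}  B2 = {2, 4, 7}  B3 = {2, 3, 7}  B4 = {3, 6, 7}  B5 = {1, 6, 7}  B6 = {1, 5, 7}  B7 = {5, 7, 9}
Tree: B1–B2, B2–B3, B3–B4, B4–B5, B5–B6, B6–B7
Each bag holds 3 vertices, so the decomposition has width 2, which upper-bounds the treewidth. For the lower bound, G contains the cycle 7–8–4–2–3–6–1–5–9–7, so G is not a forest; only forests have treewidth ≤ 1, hence tw(G) ≥ 2. Hence tw(G) = 2 exactly.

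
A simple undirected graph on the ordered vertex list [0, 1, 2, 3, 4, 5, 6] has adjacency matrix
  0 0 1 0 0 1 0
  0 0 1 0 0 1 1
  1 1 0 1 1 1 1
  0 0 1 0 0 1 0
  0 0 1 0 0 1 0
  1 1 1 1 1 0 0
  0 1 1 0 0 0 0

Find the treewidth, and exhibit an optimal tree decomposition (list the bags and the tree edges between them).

The largest bag has 3 vertices, giving width 2; this decomposition certifies tw(G) ≤ 2. Conversely, {0, 2, 5} is a clique of size 3, and the vertices of any clique must share a bag in every tree decomposition; so some bag has ≥ 3 vertices and tw(G) ≥ 2. Therefore the treewidth is 2.

Treewidth 2.
One such decomposition:
Bags: B1 = {0, 2, 5}  B2 = {2, 4, 5}  B3 = {1, 2, 5}  B4 = {2, 3, 5}  B5 = {1, 2, 6}
Tree: B1–B2, B2–B3, B1–B4, B3–B5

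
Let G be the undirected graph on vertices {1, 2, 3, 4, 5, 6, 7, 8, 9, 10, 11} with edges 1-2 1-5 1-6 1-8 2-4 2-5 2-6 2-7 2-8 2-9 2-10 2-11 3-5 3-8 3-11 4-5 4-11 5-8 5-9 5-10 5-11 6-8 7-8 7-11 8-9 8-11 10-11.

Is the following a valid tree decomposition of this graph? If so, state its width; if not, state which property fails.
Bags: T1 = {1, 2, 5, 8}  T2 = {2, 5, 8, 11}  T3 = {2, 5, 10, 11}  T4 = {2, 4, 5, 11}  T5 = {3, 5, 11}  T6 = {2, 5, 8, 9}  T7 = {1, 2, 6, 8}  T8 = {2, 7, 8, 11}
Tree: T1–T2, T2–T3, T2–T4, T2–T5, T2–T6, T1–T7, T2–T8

A tree decomposition must satisfy three properties: every vertex lies in some bag; for every edge, both endpoints lie together in some bag; and for every vertex, the bags containing it form a connected subtree. Here edge (8,3) lies in no bag, so the decomposition is invalid.

No — edge (8,3) lies in no bag.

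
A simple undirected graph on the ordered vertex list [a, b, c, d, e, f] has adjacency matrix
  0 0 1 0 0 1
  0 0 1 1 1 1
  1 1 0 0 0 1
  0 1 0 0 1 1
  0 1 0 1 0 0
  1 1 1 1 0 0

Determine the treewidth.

2

A width-2 tree decomposition is:
Bags: B1 = {b, c, f}  B2 = {a, c, f}  B3 = {b, d, f}  B4 = {b, d, e}
Tree: B1–B2, B1–B3, B3–B4
Every bag has size at most 3, so the width is 3 − 1 = 2 and tw(G) ≤ 2. For the lower bound, the 3 vertices {b, d, e} are pairwise adjacent, and any tree decomposition puts a clique entirely inside one bag — forcing width ≥ 2. Therefore the treewidth is 2.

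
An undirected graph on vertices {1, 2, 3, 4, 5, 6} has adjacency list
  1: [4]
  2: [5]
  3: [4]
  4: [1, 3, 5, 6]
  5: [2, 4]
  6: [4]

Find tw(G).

A width-1 tree decomposition is:
Bags: B1 = {1, 4}  B2 = {3, 4}  B3 = {4, 6}  B4 = {4, 5}  B5 = {2, 5}
Tree: B1–B2, B2–B3, B1–B4, B4–B5
Every bag has size at most 2, so the width is 2 − 1 = 1 and tw(G) ≤ 1. G has an edge, so its treewidth is at least 1. Therefore the treewidth is 1.

1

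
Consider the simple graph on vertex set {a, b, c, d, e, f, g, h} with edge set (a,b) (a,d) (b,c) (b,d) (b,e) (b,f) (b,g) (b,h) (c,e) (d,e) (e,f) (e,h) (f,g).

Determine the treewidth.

2

A width-2 tree decomposition is:
Bags: B1 = {b, e, f}  B2 = {b, d, e}  B3 = {b, f, g}  B4 = {b, e, h}  B5 = {a, b, d}  B6 = {b, c, e}
Tree: B1–B2, B1–B3, B2–B4, B2–B5, B2–B6
The largest bag has 3 vertices, giving width 2; this decomposition certifies tw(G) ≤ 2. Conversely, {b, f, g} is a clique of size 3, and the vertices of any clique must share a bag in every tree decomposition; so some bag has ≥ 3 vertices and tw(G) ≥ 2. Hence tw(G) = 2 exactly.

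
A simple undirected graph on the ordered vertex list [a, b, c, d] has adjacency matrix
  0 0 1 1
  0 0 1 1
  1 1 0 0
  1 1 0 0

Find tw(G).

A width-2 tree decomposition is:
Bags: B1 = {a, b, d}  B2 = {a, b, c}
Tree: B1–B2
Every bag has size at most 3, so the width is 3 − 1 = 2 and tw(G) ≤ 2. The edges a–d–b–c–a form a cycle, so G is not a tree and its treewidth is at least 2. Hence tw(G) = 2 exactly.

2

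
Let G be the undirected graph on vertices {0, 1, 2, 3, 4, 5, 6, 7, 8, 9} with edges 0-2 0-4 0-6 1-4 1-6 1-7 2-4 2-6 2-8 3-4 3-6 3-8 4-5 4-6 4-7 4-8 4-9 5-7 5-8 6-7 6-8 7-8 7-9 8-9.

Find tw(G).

A width-3 tree decomposition is:
Bags: B1 = {4, 6, 7, 8}  B2 = {2, 4, 6, 8}  B3 = {4, 5, 7, 8}  B4 = {1, 4, 6, 7}  B5 = {0, 2, 4, 6}  B6 = {3, 4, 6, 8}  B7 = {4, 7, 8, 9}
Tree: B1–B2, B1–B3, B1–B4, B2–B5, B1–B6, B3–B7
The largest bag has 4 vertices, giving width 3; this decomposition certifies tw(G) ≤ 3. For the lower bound, the 4 vertices {4, 7, 8, 9} are pairwise adjacent, and any tree decomposition puts a clique entirely inside one bag — forcing width ≥ 3. The upper and lower bounds meet at 3, so that is the treewidth.

3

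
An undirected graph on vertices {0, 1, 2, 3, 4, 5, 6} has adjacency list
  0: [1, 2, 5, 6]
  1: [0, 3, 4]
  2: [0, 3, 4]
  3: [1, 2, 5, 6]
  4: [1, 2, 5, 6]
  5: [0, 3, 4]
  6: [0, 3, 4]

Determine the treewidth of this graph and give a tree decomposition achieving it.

Every bag has size at most 4, so the width is 4 − 1 = 3 and tw(G) ≤ 3. For the lower bound: the 4 vertex sets {0,5}, {3,6}, {4}, {1} are disjoint, each induces a connected subgraph, and every pair is joined by at least one edge of G. Contracting each set to a single vertex therefore yields K_{4} as a minor, and since treewidth is minor-monotone, tw(G) ≥ tw(K_{4}) = 3. Hence tw(G) = 3 exactly.

Treewidth 3.
One optimal decomposition is:
Bags: B1 = {0, 3, 4, 5}  B2 = {0, 3, 4, 6}  B3 = {0, 1, 3, 4}  B4 = {0, 2, 3, 4}
Tree: B1–B2, B2–B3, B3–B4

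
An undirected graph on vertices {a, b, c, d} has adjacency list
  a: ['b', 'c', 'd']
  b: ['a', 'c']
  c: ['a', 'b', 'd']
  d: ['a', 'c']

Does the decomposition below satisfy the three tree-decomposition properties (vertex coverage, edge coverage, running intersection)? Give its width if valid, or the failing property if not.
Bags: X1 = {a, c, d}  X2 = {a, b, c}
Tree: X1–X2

Every vertex of G appears in some bag (union = {a, b, c, d}); every edge is covered by a bag; and for each vertex v the set of bags containing v is connected in the bag tree. The decomposition is therefore valid. The largest bag has 3 vertices, so the width is 2.

Yes; width 2.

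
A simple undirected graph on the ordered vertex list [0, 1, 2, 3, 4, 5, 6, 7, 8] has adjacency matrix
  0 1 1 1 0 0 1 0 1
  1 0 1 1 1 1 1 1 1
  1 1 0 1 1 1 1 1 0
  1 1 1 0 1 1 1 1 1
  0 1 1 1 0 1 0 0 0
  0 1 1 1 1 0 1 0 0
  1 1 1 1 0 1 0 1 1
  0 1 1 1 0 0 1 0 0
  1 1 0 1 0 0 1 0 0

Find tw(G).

A width-4 tree decomposition is:
Bags: B1 = {0, 1, 2, 3, 6}  B2 = {0, 1, 3, 6, 8}  B3 = {1, 2, 3, 5, 6}  B4 = {1, 2, 3, 6, 7}  B5 = {1, 2, 3, 4, 5}
Tree: B1–B2, B1–B3, B3–B4, B3–B5
Every bag has size at most 5, so the width is 5 − 1 = 4 and tw(G) ≤ 4. For the lower bound, the 5 vertices {0, 1, 3, 6, 8} are pairwise adjacent, and any tree decomposition puts a clique entirely inside one bag — forcing width ≥ 4. Combining the bounds, tw(G) = 4.

4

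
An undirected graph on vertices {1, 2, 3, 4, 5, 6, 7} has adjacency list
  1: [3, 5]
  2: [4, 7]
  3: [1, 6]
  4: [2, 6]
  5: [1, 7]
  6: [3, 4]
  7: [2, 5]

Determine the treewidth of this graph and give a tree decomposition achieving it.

The largest bag has 3 vertices, giving width 2; this decomposition certifies tw(G) ≤ 2. The edges 5–7–2–4–6–3–1–5 form a cycle, so G is not a tree and its treewidth is at least 2. Combining the bounds, tw(G) = 2.

Treewidth 2.
One optimal decomposition is:
Bags: B1 = {2, 5, 7}  B2 = {2, 4, 5}  B3 = {4, 5, 6}  B4 = {3, 5, 6}  B5 = {1, 3, 5}
Tree: B1–B2, B2–B3, B3–B4, B4–B5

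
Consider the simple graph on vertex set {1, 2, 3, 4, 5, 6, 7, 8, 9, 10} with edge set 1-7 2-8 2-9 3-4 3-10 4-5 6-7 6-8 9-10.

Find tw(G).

1

A width-1 tree decomposition is:
Bags: B1 = {1, 7}  B2 = {6, 7}  B3 = {6, 8}  B4 = {2, 8}  B5 = {2, 9}  B6 = {9, 10}  B7 = {3, 10}  B8 = {3, 4}  B9 = {4, 5}
Tree: B1–B2, B2–B3, B3–B4, B4–B5, B5–B6, B6–B7, B7–B8, B8–B9
The largest bag has 2 vertices, giving width 1; this decomposition certifies tw(G) ≤ 1. G has an edge, so its treewidth is at least 1. The upper and lower bounds meet at 1, so that is the treewidth.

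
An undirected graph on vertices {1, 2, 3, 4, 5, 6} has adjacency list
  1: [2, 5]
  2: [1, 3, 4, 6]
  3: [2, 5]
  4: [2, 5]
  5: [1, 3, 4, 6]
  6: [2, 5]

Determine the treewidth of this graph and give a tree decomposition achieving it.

Treewidth 2.
One optimal decomposition is:
Bags: B1 = {1, 2, 5}  B2 = {2, 4, 5}  B3 = {2, 3, 5}  B4 = {2, 5, 6}
Tree: B1–B2, B2–B3, B3–B4

Each bag holds 3 vertices, so the decomposition has width 2, which upper-bounds the treewidth. The edges 2–1–5–4–2 form a cycle, so G is not a tree and its treewidth is at least 2. Hence tw(G) = 2 exactly.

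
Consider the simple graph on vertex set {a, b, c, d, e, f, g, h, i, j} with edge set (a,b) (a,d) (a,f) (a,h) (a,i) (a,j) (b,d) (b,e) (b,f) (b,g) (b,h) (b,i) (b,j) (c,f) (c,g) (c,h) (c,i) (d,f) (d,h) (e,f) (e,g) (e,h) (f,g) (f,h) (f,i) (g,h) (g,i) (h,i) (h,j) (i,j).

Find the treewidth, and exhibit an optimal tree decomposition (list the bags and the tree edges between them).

Treewidth 4.
One optimal decomposition is:
Bags: B1 = {a, b, f, h, i}  B2 = {a, b, h, i, j}  B3 = {b, f, g, h, i}  B4 = {a, b, d, f, h}  B5 = {b, e, f, g, h}  B6 = {c, f, g, h, i}
Tree: B1–B2, B1–B3, B1–B4, B3–B5, B3–B6

Each bag holds 5 vertices, so the decomposition has width 4, which upper-bounds the treewidth. On the other hand G contains the 5-clique {a, b, h, i, j}. A clique must lie in a single bag of any decomposition, so no decomposition can have width below 4. Hence tw(G) = 4 exactly.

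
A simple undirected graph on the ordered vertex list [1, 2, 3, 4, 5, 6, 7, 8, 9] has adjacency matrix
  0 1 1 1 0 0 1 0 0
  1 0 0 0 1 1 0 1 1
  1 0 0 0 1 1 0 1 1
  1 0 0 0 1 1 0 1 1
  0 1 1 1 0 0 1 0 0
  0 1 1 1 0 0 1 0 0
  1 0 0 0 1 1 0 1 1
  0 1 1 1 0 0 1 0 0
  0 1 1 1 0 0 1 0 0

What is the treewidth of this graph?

4

A width-4 tree decomposition is:
Bags: B1 = {2, 3, 4, 7, 8}  B2 = {1, 2, 3, 4, 7}  B3 = {2, 3, 4, 6, 7}  B4 = {2, 3, 4, 5, 7}  B5 = {2, 3, 4, 7, 9}
Tree: B1–B2, B2–B3, B3–B4, B4–B5
The largest bag has 5 vertices, giving width 4; this decomposition certifies tw(G) ≤ 4. For the lower bound: the 5 vertex sets {4,8}, {1,3}, {2,6}, {7}, {5} are disjoint, each induces a connected subgraph, and every pair is joined by at least one edge of G. Contracting each set to a single vertex therefore yields K_{5} as a minor, and since treewidth is minor-monotone, tw(G) ≥ tw(K_{5}) = 4. The upper and lower bounds meet at 4, so that is the treewidth.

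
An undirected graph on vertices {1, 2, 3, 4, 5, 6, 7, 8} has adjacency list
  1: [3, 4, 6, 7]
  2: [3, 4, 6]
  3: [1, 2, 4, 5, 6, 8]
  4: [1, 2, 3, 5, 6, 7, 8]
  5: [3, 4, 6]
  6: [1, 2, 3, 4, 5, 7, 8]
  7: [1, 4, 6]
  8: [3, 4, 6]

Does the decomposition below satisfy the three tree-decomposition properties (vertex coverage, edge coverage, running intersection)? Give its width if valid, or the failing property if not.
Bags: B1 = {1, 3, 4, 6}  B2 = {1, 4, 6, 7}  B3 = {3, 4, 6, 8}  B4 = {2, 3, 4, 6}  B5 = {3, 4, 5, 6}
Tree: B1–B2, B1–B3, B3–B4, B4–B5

Vertex coverage: the bags together contain {1, 2, 3, 4, 5, 6, 7, 8}, the full vertex set. Edge coverage: each edge of G has both endpoints in at least one bag. Running intersection: for every vertex, the bags containing it form a connected subtree. All three properties hold, so this is a valid tree decomposition of width max|bag| − 1 = 3, and hence tw(G) ≤ 3.

Yes; width 3.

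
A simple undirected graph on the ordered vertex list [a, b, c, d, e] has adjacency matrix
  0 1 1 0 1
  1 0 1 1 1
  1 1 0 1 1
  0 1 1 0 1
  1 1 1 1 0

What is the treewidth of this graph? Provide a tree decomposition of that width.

Treewidth 3.
Bags: B1 = {a, b, c, e}  B2 = {b, c, d, e}
Tree: B1–B2

Each bag holds 4 vertices, so the decomposition has width 3, which upper-bounds the treewidth. For the lower bound, the 4 vertices {b, c, d, e} are pairwise adjacent, and any tree decomposition puts a clique entirely inside one bag — forcing width ≥ 3. Combining the bounds, tw(G) = 3.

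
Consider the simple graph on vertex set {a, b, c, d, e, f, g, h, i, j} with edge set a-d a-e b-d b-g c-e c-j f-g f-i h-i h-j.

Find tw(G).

A width-2 tree decomposition is:
Bags: B1 = {f, g, i}  B2 = {g, h, i}  B3 = {g, h, j}  B4 = {c, g, j}  B5 = {c, e, g}  B6 = {a, e, g}  B7 = {a, d, g}  B8 = {b, d, g}
Tree: B1–B2, B2–B3, B3–B4, B4–B5, B5–B6, B6–B7, B7–B8
Each bag holds 3 vertices, so the decomposition has width 2, which upper-bounds the treewidth. For the lower bound, G contains the cycle g–f–i–h–j–c–e–a–d–b–g, so G is not a forest; only forests have treewidth ≤ 1, hence tw(G) ≥ 2. Combining the bounds, tw(G) = 2.

2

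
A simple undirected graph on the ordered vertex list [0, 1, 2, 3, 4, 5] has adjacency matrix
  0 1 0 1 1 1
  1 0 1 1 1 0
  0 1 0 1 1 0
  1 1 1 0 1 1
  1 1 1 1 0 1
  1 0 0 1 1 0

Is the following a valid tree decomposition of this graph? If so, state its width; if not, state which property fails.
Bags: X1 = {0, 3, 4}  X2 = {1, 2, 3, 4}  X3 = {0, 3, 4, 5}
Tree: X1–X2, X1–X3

A tree decomposition must satisfy three properties: every vertex lies in some bag; for every edge, both endpoints lie together in some bag; and for every vertex, the bags containing it form a connected subtree. Here edge (1,0) lies in no bag, so the decomposition is invalid.

No — edge (1,0) lies in no bag.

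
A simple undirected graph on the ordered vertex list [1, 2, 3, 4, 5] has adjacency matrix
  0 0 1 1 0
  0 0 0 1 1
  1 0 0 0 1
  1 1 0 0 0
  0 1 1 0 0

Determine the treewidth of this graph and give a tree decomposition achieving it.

Treewidth 2.
Bags: B1 = {1, 3, 4}  B2 = {2, 3, 4}  B3 = {2, 3, 5}
Tree: B1–B2, B2–B3

The largest bag has 3 vertices, giving width 2; this decomposition certifies tw(G) ≤ 2. For the lower bound, G contains the cycle 3–1–4–2–5–3, so G is not a forest; only forests have treewidth ≤ 1, hence tw(G) ≥ 2. The upper and lower bounds meet at 2, so that is the treewidth.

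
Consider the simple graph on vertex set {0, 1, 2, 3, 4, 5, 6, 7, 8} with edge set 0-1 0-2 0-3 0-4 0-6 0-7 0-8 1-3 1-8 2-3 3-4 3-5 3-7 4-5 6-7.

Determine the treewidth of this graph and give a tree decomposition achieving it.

The largest bag has 3 vertices, giving width 2; this decomposition certifies tw(G) ≤ 2. For the lower bound, the 3 vertices {0, 1, 8} are pairwise adjacent, and any tree decomposition puts a clique entirely inside one bag — forcing width ≥ 2. Combining the bounds, tw(G) = 2.

Treewidth 2.
Bags: B1 = {0, 3, 4}  B2 = {0, 1, 3}  B3 = {0, 3, 7}  B4 = {3, 4, 5}  B5 = {0, 6, 7}  B6 = {0, 1, 8}  B7 = {0, 2, 3}
Tree: B1–B2, B2–B3, B1–B4, B3–B5, B2–B6, B3–B7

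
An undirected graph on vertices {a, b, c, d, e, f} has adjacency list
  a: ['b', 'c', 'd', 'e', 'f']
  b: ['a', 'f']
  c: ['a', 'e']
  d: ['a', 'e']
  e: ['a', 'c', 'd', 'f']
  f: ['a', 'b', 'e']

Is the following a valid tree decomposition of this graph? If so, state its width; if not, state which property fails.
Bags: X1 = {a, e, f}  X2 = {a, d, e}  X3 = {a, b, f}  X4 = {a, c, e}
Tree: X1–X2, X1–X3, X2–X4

Every vertex of G appears in some bag (union = {a, b, c, d, e, f}); every edge is covered by a bag; and for each vertex v the set of bags containing v is connected in the bag tree. The decomposition is therefore valid. The largest bag has 3 vertices, so the width is 2.

Yes; width 2.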